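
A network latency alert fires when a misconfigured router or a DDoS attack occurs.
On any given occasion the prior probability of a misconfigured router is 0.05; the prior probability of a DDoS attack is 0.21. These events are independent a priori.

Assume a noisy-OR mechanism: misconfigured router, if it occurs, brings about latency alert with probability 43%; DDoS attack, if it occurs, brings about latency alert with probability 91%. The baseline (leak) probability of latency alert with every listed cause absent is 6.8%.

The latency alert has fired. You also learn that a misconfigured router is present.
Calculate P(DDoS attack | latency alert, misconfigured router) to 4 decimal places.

P(DDoS attack | latency alert, misconfigured router) ≈ 0.3506

Under noisy-OR, P(latency alert | causes) = 1 − (1−0.068)·∏(1−qᵢ) over the active causes.
P(latency alert | misconfigured router) = 0.46876×0.79 + 0.952188×0.21 = 0.370320 + 0.199959 = 0.570279
Restricting to configurations with DDoS attack present: 0.952188×0.21 = 0.199959.
P(DDoS attack | latency alert, misconfigured router) = 0.199959 / 0.570279 ≈ 0.3506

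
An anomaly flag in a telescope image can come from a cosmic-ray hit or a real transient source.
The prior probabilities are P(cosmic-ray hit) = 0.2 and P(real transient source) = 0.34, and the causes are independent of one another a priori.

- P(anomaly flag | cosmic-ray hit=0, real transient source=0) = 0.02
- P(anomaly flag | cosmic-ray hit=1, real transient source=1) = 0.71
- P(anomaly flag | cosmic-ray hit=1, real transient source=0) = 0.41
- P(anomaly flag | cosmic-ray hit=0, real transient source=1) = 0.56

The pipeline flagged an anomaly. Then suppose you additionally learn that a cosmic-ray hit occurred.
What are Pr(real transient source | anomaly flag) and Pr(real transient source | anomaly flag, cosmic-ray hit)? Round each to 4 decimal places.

P(anomaly flag) = 0.02·0.8·0.66 + 0.56·0.8·0.34 + 0.41·0.2·0.66 + 0.71·0.2·0.34 = 0.010560 + 0.152320 + 0.054120 + 0.048280 = 0.265280
Of this, 0.200600 comes from 0.152320 + 0.048280 (the real transient source=true cases).
P(real transient source | anomaly flag) = 0.200600 / 0.265280 ≈ 0.7562

Now also conditioning on cosmic-ray hit=true:
For the numerator, keep only real transient source=true terms: 0.71*0.34 = 0.241400
The normalizing constant is 0.41*0.66 + 0.71*0.34 = 0.512000
P(real transient source | anomaly flag, cosmic-ray hit) = 0.241400/0.512000 ≈ 0.4715

Pr(real transient source | anomaly flag) ≈ 0.7562; Pr(real transient source | anomaly flag, cosmic-ray hit) ≈ 0.4715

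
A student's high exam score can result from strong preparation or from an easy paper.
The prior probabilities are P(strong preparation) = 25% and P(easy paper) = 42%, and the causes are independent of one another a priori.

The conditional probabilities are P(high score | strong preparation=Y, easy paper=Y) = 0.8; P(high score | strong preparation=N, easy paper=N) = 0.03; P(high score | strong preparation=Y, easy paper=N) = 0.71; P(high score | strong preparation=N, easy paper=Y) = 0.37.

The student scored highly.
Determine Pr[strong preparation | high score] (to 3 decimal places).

Sum P(high score|·) weighted by the priors over the 4 (strong preparation, easy paper) configurations:
  P(high score) = 0.03·0.75·0.58 + 0.37·0.75·0.42 + 0.71·0.25·0.58 + 0.8·0.25·0.42
        = 0.013050 + 0.116550 + 0.102950 + 0.084000 = 0.316550
Configurations with strong preparation contribute 0.186950, so
  P(strong preparation | high score) = 0.186950 / 0.316550 ≈ 0.591

Pr[strong preparation | high score] ≈ 0.591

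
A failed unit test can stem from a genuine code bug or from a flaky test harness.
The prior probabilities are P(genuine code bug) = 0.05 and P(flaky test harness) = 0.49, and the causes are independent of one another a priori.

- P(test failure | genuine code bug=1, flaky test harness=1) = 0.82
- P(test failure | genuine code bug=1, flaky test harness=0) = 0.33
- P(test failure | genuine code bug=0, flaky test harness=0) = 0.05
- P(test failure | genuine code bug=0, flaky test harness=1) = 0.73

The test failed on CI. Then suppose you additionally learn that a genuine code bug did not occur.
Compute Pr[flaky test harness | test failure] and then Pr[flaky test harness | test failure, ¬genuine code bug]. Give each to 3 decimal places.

Pr[flaky test harness | test failure] ≈ 0.917; Pr[flaky test harness | test failure, ¬genuine code bug] ≈ 0.933

P(test failure) = 0.05*0.95*0.51 + 0.73*0.95*0.49 + 0.33*0.05*0.51 + 0.82*0.05*0.49 = 0.024225 + 0.339815 + 0.008415 + 0.020090 = 0.392545
Of this, 0.359905 comes from 0.339815 + 0.020090 (the flaky test harness=true cases).
Hence the posterior is 0.359905/0.392545 ≈ 0.917.

With the extra evidence:
P(test failure | ¬genuine code bug) = 0.05×0.51 + 0.73×0.49 = 0.025500 + 0.357700 = 0.383200
Of this, 0.357700 comes from 0.73×0.49 (the flaky test harness=true cases).
P(flaky test harness | test failure, ¬genuine code bug) = 0.357700 / 0.383200 ≈ 0.933
Ruling out genuine code bug raises the posterior on flaky test harness — the flip side of explaining away.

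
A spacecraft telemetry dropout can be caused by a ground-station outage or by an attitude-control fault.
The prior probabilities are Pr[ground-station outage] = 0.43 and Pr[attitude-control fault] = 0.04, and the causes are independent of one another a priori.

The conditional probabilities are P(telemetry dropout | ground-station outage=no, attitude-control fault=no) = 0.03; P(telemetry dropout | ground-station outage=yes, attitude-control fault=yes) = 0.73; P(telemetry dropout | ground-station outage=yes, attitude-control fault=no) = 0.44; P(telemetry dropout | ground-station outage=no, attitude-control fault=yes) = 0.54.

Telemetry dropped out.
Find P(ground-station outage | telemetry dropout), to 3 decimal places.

P(ground-station outage | telemetry dropout) ≈ 0.871

P(telemetry dropout) = 0.03*0.57*0.96 + 0.54*0.57*0.04 + 0.44*0.43*0.96 + 0.73*0.43*0.04 = 0.016416 + 0.012312 + 0.181632 + 0.012556 = 0.222916
The ground-station outage-present share is 0.181632 + 0.012556 = 0.194188.
P(ground-station outage | telemetry dropout) = 0.194188 / 0.222916 ≈ 0.871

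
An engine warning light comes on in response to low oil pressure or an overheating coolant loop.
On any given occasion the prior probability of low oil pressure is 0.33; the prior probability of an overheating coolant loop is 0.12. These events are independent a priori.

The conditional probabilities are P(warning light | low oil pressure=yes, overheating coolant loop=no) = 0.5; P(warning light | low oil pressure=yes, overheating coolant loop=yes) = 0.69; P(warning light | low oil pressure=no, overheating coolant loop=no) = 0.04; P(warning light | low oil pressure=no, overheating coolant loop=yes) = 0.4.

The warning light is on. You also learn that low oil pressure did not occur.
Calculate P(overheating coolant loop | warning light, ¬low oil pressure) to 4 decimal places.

P(overheating coolant loop | warning light, ¬low oil pressure) ≈ 0.5769

Enumerate both values of overheating coolant loop and weight by the priors:
  P(warning light | ¬low oil pressure) = 0.04*0.88 + 0.4*0.12
        = 0.035200 + 0.048000 = 0.083200
The terms with overheating coolant loop present sum to 0.048000, so
  P(overheating coolant loop | warning light, ¬low oil pressure) = 0.048000 / 0.083200 ≈ 0.5769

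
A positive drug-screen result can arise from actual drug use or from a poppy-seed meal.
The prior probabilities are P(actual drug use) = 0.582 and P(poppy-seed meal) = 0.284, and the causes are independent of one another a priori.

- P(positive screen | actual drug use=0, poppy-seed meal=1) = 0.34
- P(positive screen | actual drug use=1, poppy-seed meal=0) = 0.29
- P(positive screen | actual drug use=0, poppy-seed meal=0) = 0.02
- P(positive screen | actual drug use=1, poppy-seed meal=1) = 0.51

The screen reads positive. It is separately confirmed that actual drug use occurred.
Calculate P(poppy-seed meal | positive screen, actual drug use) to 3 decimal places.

P(positive screen | actual drug use) = 0.29·0.716 + 0.51·0.284 = 0.207640 + 0.144840 = 0.352480
The poppy-seed meal-present share is 0.51·0.284 = 0.144840.
P(poppy-seed meal | positive screen, actual drug use) = 0.144840 / 0.352480 ≈ 0.411

P(poppy-seed meal | positive screen, actual drug use) ≈ 0.411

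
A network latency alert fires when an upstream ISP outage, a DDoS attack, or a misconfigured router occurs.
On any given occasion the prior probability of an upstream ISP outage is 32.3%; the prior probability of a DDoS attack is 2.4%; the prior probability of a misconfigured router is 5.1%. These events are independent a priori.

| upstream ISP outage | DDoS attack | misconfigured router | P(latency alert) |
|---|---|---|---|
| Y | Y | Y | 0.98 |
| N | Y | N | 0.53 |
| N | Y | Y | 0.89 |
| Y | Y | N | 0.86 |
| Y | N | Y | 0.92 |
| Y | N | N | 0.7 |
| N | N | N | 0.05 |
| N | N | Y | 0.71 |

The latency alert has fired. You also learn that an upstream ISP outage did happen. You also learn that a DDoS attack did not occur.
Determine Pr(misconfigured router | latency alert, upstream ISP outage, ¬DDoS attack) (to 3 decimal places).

Pr(misconfigured router | latency alert, upstream ISP outage, ¬DDoS attack) ≈ 0.066

Numerator (weight on configurations with misconfigured router): 0.92·0.051 = 0.046920
The normalizing constant is 0.7·0.949 + 0.92·0.051 = 0.711220
Posterior = 0.046920 / 0.711220 ≈ 0.066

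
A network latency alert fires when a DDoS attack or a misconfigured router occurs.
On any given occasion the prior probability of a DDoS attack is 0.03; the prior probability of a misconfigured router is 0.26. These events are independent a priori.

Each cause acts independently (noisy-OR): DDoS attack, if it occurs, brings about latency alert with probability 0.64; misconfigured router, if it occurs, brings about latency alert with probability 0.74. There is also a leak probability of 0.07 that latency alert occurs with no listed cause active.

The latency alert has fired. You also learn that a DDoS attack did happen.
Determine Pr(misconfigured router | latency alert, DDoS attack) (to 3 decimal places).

Under noisy-OR, P(latency alert | causes) = 1 − (1−0.07)·∏(1−qᵢ) over the active causes.
P(latency alert | DDoS attack) = 0.6652·0.74 + 0.912952·0.26 = 0.492248 + 0.237368 = 0.729616
Restricting to configurations with misconfigured router present: 0.912952·0.26 = 0.237368.
Hence the posterior is 0.237368/0.729616 ≈ 0.325.

Pr(misconfigured router | latency alert, DDoS attack) ≈ 0.325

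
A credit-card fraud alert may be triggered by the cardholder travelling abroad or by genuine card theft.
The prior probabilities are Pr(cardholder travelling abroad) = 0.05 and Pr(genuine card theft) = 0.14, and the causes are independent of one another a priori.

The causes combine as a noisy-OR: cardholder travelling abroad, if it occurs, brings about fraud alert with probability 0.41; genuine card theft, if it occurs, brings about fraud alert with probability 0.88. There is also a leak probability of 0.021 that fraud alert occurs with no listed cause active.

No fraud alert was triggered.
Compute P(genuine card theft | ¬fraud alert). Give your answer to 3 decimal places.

P(genuine card theft | ¬fraud alert) ≈ 0.019

Under noisy-OR, P(fraud alert | causes) = 1 − (1−0.021)·∏(1−qᵢ) over the active causes.
P(¬fraud alert) = 0.979*0.95*0.86 + 0.11748*0.95*0.14 + 0.57761*0.05*0.86 + 0.069313*0.05*0.14 = 0.799843 + 0.015625 + 0.024837 + 0.000485 = 0.840790
Restricting to configurations with genuine card theft present: 0.015625 + 0.000485 = 0.016110.
P(genuine card theft | ¬fraud alert) = 0.016110 / 0.840790 ≈ 0.019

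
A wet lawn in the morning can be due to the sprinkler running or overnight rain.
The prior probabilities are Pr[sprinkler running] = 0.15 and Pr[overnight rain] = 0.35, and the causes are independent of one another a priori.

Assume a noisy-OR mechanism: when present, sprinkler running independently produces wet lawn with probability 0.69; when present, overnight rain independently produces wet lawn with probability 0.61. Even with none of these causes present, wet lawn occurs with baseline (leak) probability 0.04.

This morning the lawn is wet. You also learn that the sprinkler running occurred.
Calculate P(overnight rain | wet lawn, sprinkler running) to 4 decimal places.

P(overnight rain | wet lawn, sprinkler running) ≈ 0.4039

Under noisy-OR, P(wet lawn | causes) = 1 − (1−0.04)·∏(1−qᵢ) over the active causes.
P(wet lawn | sprinkler running) = 0.7024*0.65 + 0.883936*0.35 = 0.456560 + 0.309378 = 0.765938
Of this, 0.309378 comes from 0.883936*0.35 (the overnight rain=true cases).
P(overnight rain | wet lawn, sprinkler running) = 0.309378 / 0.765938 ≈ 0.4039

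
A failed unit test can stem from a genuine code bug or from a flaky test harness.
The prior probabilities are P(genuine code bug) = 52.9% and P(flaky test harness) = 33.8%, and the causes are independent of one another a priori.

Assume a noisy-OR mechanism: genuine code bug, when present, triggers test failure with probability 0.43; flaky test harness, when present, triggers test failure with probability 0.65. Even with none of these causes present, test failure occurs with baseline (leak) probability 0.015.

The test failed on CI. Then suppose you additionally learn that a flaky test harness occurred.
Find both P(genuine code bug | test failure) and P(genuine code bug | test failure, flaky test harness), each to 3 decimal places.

Under noisy-OR, P(test failure | causes) = 1 − (1−0.015)·∏(1−qᵢ) over the active causes.
Enumerate the 4 (genuine code bug, flaky test harness) configurations and weight by the priors:
  P(test failure) = 0.015×0.471×0.662 + 0.65525×0.471×0.338 + 0.43855×0.529×0.662 + 0.803492×0.529×0.338
        = 0.004677 + 0.104314 + 0.153579 + 0.143666 = 0.406236
Configurations with genuine code bug contribute 0.297245, so
  P(genuine code bug | test failure) = 0.297245 / 0.406236 ≈ 0.732

With the extra evidence:
Enumerate both values of genuine code bug and weight by the priors:
  P(test failure | flaky test harness) = 0.65525·0.471 + 0.803492·0.529
        = 0.308623 + 0.425047 = 0.733670
Configurations with genuine code bug contribute 0.425047, so
  P(genuine code bug | test failure, flaky test harness) = 0.425047 / 0.733670 ≈ 0.579
— flaky test harness explains away the evidence for genuine code bug.

P(genuine code bug | test failure) ≈ 0.732; P(genuine code bug | test failure, flaky test harness) ≈ 0.579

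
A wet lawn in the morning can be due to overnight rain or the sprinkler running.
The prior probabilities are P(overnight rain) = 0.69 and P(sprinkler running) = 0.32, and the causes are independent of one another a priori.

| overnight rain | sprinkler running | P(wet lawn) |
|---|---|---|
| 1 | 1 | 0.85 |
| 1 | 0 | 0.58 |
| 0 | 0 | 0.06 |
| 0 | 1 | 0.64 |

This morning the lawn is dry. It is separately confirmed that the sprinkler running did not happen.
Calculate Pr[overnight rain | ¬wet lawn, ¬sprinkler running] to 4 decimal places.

P(¬wet lawn | ¬sprinkler running) = 0.94·0.31 + 0.42·0.69 = 0.291400 + 0.289800 = 0.581200
The overnight rain-present share is 0.42·0.69 = 0.289800.
Hence the posterior is 0.289800/0.581200 ≈ 0.4986.

Pr[overnight rain | ¬wet lawn, ¬sprinkler running] ≈ 0.4986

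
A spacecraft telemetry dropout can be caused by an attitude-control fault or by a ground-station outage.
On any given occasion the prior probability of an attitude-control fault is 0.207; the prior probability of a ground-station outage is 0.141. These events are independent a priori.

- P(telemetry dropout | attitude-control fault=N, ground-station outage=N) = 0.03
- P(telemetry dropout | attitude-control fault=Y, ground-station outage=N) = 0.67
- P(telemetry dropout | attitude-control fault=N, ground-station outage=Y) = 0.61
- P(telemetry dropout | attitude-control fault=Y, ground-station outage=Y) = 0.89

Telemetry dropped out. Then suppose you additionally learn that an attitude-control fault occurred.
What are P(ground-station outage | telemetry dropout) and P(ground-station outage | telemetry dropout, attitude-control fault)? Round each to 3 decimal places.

P(ground-station outage | telemetry dropout) ≈ 0.403; P(ground-station outage | telemetry dropout, attitude-control fault) ≈ 0.179

Sum P(telemetry dropout|·) weighted by the priors over the 4 (attitude-control fault, ground-station outage) configurations:
  P(telemetry dropout) = 0.03*0.793*0.859 + 0.61*0.793*0.141 + 0.67*0.207*0.859 + 0.89*0.207*0.141
        = 0.020436 + 0.068206 + 0.119135 + 0.025976 = 0.233753
Keeping only the ground-station outage-present terms gives 0.094182, so
  P(ground-station outage | telemetry dropout) = 0.094182 / 0.233753 ≈ 0.403

Now also conditioning on attitude-control fault=true:
Numerator (weight on configurations with ground-station outage): 0.89·0.141 = 0.125490
Normalizer over all consistent configurations: 0.67·0.859 + 0.89·0.141 = 0.701020
P(ground-station outage | telemetry dropout, attitude-control fault) = 0.125490/0.701020 ≈ 0.179
— attitude-control fault explains away the evidence for ground-station outage.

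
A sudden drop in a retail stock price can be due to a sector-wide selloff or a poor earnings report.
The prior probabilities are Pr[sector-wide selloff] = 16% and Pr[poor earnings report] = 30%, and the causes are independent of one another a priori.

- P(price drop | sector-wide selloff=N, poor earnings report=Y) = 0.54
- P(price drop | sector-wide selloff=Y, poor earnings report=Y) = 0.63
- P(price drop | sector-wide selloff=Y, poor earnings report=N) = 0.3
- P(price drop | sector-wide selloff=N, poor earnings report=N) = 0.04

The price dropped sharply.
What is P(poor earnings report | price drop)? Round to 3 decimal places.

Sum P(price drop|·) weighted by the priors over the 4 (sector-wide selloff, poor earnings report) configurations:
  P(price drop) = 0.04×0.84×0.7 + 0.54×0.84×0.3 + 0.3×0.16×0.7 + 0.63×0.16×0.3
        = 0.023520 + 0.136080 + 0.033600 + 0.030240 = 0.223440
Keeping only the poor earnings report-present terms gives 0.166320, so
  P(poor earnings report | price drop) = 0.166320 / 0.223440 ≈ 0.744

P(poor earnings report | price drop) ≈ 0.744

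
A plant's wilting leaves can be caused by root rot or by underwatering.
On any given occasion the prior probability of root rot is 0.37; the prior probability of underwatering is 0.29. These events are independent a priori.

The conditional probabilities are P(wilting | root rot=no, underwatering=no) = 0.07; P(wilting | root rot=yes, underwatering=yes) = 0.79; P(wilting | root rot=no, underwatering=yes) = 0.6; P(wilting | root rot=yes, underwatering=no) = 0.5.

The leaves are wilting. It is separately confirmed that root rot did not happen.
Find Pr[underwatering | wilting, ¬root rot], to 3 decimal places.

P(wilting | ¬root rot) = 0.07*0.71 + 0.6*0.29 = 0.049700 + 0.174000 = 0.223700
The underwatering-present share is 0.6*0.29 = 0.174000.
So P(underwatering | wilting, ¬root rot) = 0.174000/0.223700 ≈ 0.778.

Pr[underwatering | wilting, ¬root rot] ≈ 0.778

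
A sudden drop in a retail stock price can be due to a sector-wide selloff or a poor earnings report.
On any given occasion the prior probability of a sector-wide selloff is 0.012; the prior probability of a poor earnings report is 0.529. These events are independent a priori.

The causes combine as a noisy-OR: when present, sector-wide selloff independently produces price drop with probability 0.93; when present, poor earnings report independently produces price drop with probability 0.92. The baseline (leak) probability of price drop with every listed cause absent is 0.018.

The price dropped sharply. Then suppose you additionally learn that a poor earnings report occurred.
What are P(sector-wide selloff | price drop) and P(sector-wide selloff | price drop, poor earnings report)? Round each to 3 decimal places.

P(sector-wide selloff | price drop) ≈ 0.023; P(sector-wide selloff | price drop, poor earnings report) ≈ 0.013

Under noisy-OR, P(price drop | causes) = 1 − (1−0.018)·∏(1−qᵢ) over the active causes.
Weight on sector-wide selloff=true, given the evidence: 0.005263 + 0.006313 = 0.011576
The normalizing constant is 0.018*0.988*0.471 + 0.92144*0.988*0.529 + 0.93126*0.012*0.471 + 0.994501*0.012*0.529 = 0.501544
P(sector-wide selloff | price drop) = 0.011576/0.501544 ≈ 0.023

Now condition on the additional information:
Weight on sector-wide selloff=true, given the evidence: 0.994501*0.012 = 0.011934
Denominator P(price drop | poor earnings report): 0.92144*0.988 + 0.994501*0.012 = 0.922317
Posterior = 0.011934 / 0.922317 ≈ 0.013
The drop from 0.023 to 0.013 is the explaining-away (discounting) effect.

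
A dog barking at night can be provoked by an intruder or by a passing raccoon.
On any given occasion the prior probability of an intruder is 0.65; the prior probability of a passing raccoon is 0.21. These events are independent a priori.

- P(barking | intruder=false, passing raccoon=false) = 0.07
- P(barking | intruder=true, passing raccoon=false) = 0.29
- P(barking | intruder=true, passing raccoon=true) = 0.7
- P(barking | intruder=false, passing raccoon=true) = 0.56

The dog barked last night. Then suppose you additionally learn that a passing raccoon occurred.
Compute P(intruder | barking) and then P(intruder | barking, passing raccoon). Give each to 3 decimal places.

P(intruder | barking) ≈ 0.802; P(intruder | barking, passing raccoon) ≈ 0.699

Weight on intruder=true, given the evidence: 0.148915 + 0.095550 = 0.244465
Normalizer over all consistent configurations: 0.07*0.35*0.79 + 0.56*0.35*0.21 + 0.29*0.65*0.79 + 0.7*0.65*0.21 = 0.304980
P(intruder | barking) = 0.244465/0.304980 ≈ 0.802

With the extra evidence:
Weight on intruder=true, given the evidence: 0.7*0.65 = 0.455000
Normalizer over all consistent configurations: 0.56*0.35 + 0.7*0.65 = 0.651000
Posterior = 0.455000 / 0.651000 ≈ 0.699
This is intercausal reasoning (explaining away): once passing raccoon accounts for the barking, intruder becomes less likely.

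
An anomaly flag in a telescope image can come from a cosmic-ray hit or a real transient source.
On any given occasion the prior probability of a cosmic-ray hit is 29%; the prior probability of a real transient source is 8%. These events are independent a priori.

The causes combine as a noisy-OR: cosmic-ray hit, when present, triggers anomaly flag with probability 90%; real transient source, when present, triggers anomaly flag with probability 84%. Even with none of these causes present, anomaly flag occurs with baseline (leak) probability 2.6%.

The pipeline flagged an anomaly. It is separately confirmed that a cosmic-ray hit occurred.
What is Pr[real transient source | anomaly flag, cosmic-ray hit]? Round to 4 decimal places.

Pr[real transient source | anomaly flag, cosmic-ray hit] ≈ 0.0866

Under noisy-OR, P(anomaly flag | causes) = 1 − (1−0.026)·∏(1−qᵢ) over the active causes.
P(anomaly flag | cosmic-ray hit) = 0.9026*0.92 + 0.984416*0.08 = 0.830392 + 0.078753 = 0.909145
The real transient source-present share is 0.984416*0.08 = 0.078753.
So P(real transient source | anomaly flag, cosmic-ray hit) = 0.078753/0.909145 ≈ 0.0866.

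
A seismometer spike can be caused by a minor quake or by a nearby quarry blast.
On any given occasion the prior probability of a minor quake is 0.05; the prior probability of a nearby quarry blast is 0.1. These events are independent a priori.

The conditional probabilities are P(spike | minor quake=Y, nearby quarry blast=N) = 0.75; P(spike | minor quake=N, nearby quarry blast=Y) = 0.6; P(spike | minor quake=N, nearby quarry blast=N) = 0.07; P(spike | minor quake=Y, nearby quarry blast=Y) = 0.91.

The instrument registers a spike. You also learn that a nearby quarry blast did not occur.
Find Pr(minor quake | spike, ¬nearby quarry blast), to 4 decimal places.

Pr(minor quake | spike, ¬nearby quarry blast) ≈ 0.3606

Enumerate both values of minor quake and weight by the priors:
  P(spike | ¬nearby quarry blast) = 0.07×0.95 + 0.75×0.05
        = 0.066500 + 0.037500 = 0.104000
Configurations with minor quake contribute 0.037500, so
  P(minor quake | spike, ¬nearby quarry blast) = 0.037500 / 0.104000 ≈ 0.3606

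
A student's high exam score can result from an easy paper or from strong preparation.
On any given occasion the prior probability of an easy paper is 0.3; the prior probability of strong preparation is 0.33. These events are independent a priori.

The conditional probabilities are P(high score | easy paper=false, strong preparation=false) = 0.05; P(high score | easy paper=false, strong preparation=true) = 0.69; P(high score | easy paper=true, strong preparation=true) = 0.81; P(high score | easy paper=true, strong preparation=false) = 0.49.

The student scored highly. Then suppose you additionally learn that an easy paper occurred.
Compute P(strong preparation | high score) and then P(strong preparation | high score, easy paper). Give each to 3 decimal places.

P(strong preparation | high score) ≈ 0.663; P(strong preparation | high score, easy paper) ≈ 0.449

For the numerator, keep only strong preparation=true terms: 0.159390 + 0.080190 = 0.239580
The normalizing constant is 0.05*0.7*0.67 + 0.69*0.7*0.33 + 0.49*0.3*0.67 + 0.81*0.3*0.33 = 0.361520
P(strong preparation | high score) = 0.239580/0.361520 ≈ 0.663

Now also conditioning on easy paper=true:
Enumerate both values of strong preparation and weight by the priors:
  P(high score | easy paper) = 0.49×0.67 + 0.81×0.33
        = 0.328300 + 0.267300 = 0.595600
The terms with strong preparation present sum to 0.267300, so
  P(strong preparation | high score, easy paper) = 0.267300 / 0.595600 ≈ 0.449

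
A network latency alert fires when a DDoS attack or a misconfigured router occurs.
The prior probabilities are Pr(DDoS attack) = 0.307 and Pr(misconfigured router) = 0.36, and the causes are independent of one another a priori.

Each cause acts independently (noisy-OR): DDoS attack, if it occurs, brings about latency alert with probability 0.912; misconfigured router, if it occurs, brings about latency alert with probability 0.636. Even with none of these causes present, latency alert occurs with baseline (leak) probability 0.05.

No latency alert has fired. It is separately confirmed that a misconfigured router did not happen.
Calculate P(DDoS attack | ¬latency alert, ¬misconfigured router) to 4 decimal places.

Under noisy-OR, P(latency alert | causes) = 1 − (1−0.05)·∏(1−qᵢ) over the active causes.
P(¬latency alert | ¬misconfigured router) = 0.95*0.693 + 0.0836*0.307 = 0.658350 + 0.025665 = 0.684015
The DDoS attack-present share is 0.0836*0.307 = 0.025665.
Hence the posterior is 0.025665/0.684015 ≈ 0.0375.

P(DDoS attack | ¬latency alert, ¬misconfigured router) ≈ 0.0375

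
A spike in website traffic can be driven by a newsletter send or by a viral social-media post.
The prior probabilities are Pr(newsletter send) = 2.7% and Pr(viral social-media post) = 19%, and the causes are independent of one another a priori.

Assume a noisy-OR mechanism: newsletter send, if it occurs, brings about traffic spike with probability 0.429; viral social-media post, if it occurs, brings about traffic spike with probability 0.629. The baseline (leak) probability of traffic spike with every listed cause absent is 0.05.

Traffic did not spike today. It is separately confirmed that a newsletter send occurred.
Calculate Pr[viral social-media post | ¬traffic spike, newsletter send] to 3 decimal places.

Pr[viral social-media post | ¬traffic spike, newsletter send] ≈ 0.080

Under noisy-OR, P(traffic spike | causes) = 1 − (1−0.05)·∏(1−qᵢ) over the active causes.
Weight on viral social-media post=true, given the evidence: 0.201249*0.19 = 0.038237
Normalizer over all consistent configurations: 0.54245*0.81 + 0.201249*0.19 = 0.477622
P(viral social-media post | ¬traffic spike, newsletter send) = 0.038237/0.477622 ≈ 0.080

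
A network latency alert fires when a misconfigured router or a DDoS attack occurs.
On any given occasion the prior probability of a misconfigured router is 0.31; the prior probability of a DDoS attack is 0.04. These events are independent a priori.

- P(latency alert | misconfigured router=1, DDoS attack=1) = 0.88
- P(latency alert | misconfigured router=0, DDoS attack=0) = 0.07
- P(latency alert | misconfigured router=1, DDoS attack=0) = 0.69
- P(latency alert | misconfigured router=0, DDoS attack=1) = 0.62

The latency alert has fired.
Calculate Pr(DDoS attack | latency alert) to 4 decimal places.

For the numerator, keep only DDoS attack=true terms: 0.017112 + 0.010912 = 0.028024
Normalizer over all consistent configurations: 0.07×0.69×0.96 + 0.62×0.69×0.04 + 0.69×0.31×0.96 + 0.88×0.31×0.04 = 0.279736
Posterior = 0.028024 / 0.279736 ≈ 0.1002

Pr(DDoS attack | latency alert) ≈ 0.1002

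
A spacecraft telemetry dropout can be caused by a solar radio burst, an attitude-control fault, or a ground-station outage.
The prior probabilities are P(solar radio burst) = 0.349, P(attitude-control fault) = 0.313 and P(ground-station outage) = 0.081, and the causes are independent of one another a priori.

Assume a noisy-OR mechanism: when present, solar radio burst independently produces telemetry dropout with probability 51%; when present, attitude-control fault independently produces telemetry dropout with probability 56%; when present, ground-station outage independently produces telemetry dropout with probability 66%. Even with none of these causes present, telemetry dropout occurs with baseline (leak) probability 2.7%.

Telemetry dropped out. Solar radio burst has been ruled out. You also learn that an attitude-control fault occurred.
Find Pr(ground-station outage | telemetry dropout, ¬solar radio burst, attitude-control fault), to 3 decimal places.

Pr(ground-station outage | telemetry dropout, ¬solar radio burst, attitude-control fault) ≈ 0.116

Under noisy-OR, P(telemetry dropout | causes) = 1 − (1−0.027)·∏(1−qᵢ) over the active causes.
P(telemetry dropout | ¬solar radio burst, attitude-control fault) = 0.57188×0.919 + 0.854439×0.081 = 0.525558 + 0.069210 = 0.594768
Of this, 0.069210 comes from 0.854439×0.081 (the ground-station outage=true cases).
So P(ground-station outage | telemetry dropout, ¬solar radio burst, attitude-control fault) = 0.069210/0.594768 ≈ 0.116.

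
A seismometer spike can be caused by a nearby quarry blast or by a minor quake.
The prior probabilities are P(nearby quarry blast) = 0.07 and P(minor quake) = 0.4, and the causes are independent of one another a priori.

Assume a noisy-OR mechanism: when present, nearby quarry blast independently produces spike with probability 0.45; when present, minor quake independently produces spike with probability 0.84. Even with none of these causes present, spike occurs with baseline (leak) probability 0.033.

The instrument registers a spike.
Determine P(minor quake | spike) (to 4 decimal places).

Under noisy-OR, P(spike | causes) = 1 − (1−0.033)·∏(1−qᵢ) over the active causes.
P(spike) = 0.033·0.93·0.6 + 0.84528·0.93·0.4 + 0.46815·0.07·0.6 + 0.914904·0.07·0.4 = 0.018414 + 0.314444 + 0.019662 + 0.025617 = 0.378137
The minor quake-present share is 0.314444 + 0.025617 = 0.340061.
P(minor quake | spike) = 0.340061 / 0.378137 ≈ 0.8993

P(minor quake | spike) ≈ 0.8993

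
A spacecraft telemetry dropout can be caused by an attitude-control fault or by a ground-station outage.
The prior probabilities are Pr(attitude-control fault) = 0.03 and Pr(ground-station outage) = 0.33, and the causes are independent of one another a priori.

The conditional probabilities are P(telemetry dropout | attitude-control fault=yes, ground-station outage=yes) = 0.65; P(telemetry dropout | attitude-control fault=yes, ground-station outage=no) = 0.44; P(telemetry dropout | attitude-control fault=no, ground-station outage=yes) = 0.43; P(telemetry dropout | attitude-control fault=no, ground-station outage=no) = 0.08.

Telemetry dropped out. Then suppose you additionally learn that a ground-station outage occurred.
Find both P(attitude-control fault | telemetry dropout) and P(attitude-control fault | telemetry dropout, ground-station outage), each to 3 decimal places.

P(attitude-control fault | telemetry dropout) ≈ 0.075; P(attitude-control fault | telemetry dropout, ground-station outage) ≈ 0.045

Sum P(telemetry dropout|·) weighted by the priors over the 4 (attitude-control fault, ground-station outage) configurations:
  P(telemetry dropout) = 0.08×0.97×0.67 + 0.43×0.97×0.33 + 0.44×0.03×0.67 + 0.65×0.03×0.33
        = 0.051992 + 0.137643 + 0.008844 + 0.006435 = 0.204914
Configurations with attitude-control fault contribute 0.015279, so
  P(attitude-control fault | telemetry dropout) = 0.015279 / 0.204914 ≈ 0.075

Now also conditioning on ground-station outage=true:
P(telemetry dropout | ground-station outage) = 0.43*0.97 + 0.65*0.03 = 0.417100 + 0.019500 = 0.436600
The attitude-control fault-present share is 0.65*0.03 = 0.019500.
So P(attitude-control fault | telemetry dropout, ground-station outage) = 0.019500/0.436600 ≈ 0.045.
— ground-station outage explains away the evidence for attitude-control fault.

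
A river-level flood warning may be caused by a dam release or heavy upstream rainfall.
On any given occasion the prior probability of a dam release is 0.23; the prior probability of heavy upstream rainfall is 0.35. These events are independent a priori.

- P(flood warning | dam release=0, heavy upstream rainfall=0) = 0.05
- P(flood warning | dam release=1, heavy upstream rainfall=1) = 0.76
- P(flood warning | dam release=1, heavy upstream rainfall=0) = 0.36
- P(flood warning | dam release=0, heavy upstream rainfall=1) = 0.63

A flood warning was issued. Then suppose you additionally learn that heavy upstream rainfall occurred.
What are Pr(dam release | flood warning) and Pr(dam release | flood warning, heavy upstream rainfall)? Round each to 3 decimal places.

Pr(dam release | flood warning) ≈ 0.371; Pr(dam release | flood warning, heavy upstream rainfall) ≈ 0.265

Enumerate the 4 (dam release, heavy upstream rainfall) configurations and weight by the priors:
  P(flood warning) = 0.05·0.77·0.65 + 0.63·0.77·0.35 + 0.36·0.23·0.65 + 0.76·0.23·0.35
        = 0.025025 + 0.169785 + 0.053820 + 0.061180 = 0.309810
The terms with dam release present sum to 0.115000, so
  P(dam release | flood warning) = 0.115000 / 0.309810 ≈ 0.371

With the extra evidence:
P(flood warning | heavy upstream rainfall) = 0.63·0.77 + 0.76·0.23 = 0.485100 + 0.174800 = 0.659900
Restricting to configurations with dam release present: 0.76·0.23 = 0.174800.
Hence the posterior is 0.174800/0.659900 ≈ 0.265.
This is intercausal reasoning (explaining away): once heavy upstream rainfall accounts for the flood warning, dam release becomes less likely.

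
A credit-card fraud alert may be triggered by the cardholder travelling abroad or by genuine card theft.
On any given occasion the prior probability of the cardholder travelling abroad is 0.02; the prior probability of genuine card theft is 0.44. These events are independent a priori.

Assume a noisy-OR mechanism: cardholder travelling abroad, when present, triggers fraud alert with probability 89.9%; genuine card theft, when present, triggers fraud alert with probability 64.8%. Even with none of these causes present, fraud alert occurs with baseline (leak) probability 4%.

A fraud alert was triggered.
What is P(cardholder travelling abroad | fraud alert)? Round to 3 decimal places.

P(cardholder travelling abroad | fraud alert) ≈ 0.057

Under noisy-OR, P(fraud alert | causes) = 1 − (1−0.04)·∏(1−qᵢ) over the active causes.
For the numerator, keep only cardholder travelling abroad=true terms: 0.010114 + 0.008500 = 0.018614
Normalizer over all consistent configurations: 0.04×0.98×0.56 + 0.66208×0.98×0.44 + 0.90304×0.02×0.56 + 0.96587×0.02×0.44 = 0.326055
Posterior = 0.018614 / 0.326055 ≈ 0.057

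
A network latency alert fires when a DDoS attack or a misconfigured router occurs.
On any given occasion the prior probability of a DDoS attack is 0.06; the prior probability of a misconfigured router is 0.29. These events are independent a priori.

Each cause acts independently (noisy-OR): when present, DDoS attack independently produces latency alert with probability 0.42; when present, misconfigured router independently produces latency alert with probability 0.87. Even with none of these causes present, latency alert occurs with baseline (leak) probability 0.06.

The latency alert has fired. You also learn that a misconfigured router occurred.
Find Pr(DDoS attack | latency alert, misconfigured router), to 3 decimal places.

Pr(DDoS attack | latency alert, misconfigured router) ≈ 0.063

Under noisy-OR, P(latency alert | causes) = 1 − (1−0.06)·∏(1−qᵢ) over the active causes.
For the numerator, keep only DDoS attack=true terms: 0.929124·0.06 = 0.055747
Denominator P(latency alert | misconfigured router): 0.8778·0.94 + 0.929124·0.06 = 0.880879
P(DDoS attack | latency alert, misconfigured router) = 0.055747/0.880879 ≈ 0.063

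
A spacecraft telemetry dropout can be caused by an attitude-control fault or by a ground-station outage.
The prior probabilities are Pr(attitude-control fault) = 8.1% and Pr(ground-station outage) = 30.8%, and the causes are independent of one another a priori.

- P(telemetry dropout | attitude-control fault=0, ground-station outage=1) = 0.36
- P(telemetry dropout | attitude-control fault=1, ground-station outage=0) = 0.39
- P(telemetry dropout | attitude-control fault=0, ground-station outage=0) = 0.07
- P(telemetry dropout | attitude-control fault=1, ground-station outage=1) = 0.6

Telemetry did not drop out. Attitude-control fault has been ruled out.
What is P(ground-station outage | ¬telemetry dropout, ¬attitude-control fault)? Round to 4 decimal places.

P(ground-station outage | ¬telemetry dropout, ¬attitude-control fault) ≈ 0.2345

For the numerator, keep only ground-station outage=true terms: 0.64×0.308 = 0.197120
Denominator P(¬telemetry dropout | ¬attitude-control fault): 0.93×0.692 + 0.64×0.308 = 0.840680
Posterior = 0.197120 / 0.840680 ≈ 0.2345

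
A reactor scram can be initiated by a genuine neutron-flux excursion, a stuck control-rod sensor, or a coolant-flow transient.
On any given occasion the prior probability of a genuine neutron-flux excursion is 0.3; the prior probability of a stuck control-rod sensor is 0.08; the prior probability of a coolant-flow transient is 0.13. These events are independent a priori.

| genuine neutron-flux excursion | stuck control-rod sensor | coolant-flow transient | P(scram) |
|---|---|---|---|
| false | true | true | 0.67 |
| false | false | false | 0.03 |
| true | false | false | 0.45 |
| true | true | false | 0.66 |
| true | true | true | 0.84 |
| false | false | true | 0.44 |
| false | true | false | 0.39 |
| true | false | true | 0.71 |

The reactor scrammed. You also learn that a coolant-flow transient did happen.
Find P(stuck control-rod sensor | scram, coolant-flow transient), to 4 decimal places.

P(stuck control-rod sensor | scram, coolant-flow transient) ≈ 0.1074

For the numerator, keep only stuck control-rod sensor=true terms: 0.037520 + 0.020160 = 0.057680
Denominator P(scram | coolant-flow transient): 0.44*0.7*0.92 + 0.67*0.7*0.08 + 0.71*0.3*0.92 + 0.84*0.3*0.08 = 0.537000
Posterior = 0.057680 / 0.537000 ≈ 0.1074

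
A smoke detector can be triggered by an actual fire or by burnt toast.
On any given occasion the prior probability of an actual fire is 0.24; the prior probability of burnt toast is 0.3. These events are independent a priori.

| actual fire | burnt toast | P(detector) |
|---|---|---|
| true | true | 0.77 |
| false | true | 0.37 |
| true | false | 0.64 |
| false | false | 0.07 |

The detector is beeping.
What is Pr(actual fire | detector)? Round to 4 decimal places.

For the numerator, keep only actual fire=true terms: 0.107520 + 0.055440 = 0.162960
Denominator P(detector): 0.07·0.76·0.7 + 0.37·0.76·0.3 + 0.64·0.24·0.7 + 0.77·0.24·0.3 = 0.284560
P(actual fire | detector) = 0.162960/0.284560 ≈ 0.5727

Pr(actual fire | detector) ≈ 0.5727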